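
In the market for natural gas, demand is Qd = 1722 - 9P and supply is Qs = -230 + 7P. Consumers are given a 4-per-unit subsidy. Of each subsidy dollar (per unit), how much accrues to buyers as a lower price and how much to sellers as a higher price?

Buyers gain 1.75 per unit; sellers gain 2.25 per unit

Pre-subsidy: 1722 - 9P = -230 + 7P gives P* = 122, Q* = 624.
With the rebate, buyers effectively pay Pb = Ps − 4, where Ps is the price sellers receive.
Demand in terms of Ps becomes Qd = 1722 − 9(Ps − 4) = 1758 - 9Ps. Setting this equal to supply: 1758 - 9Ps = -230 + 7Ps, so Ps = 124.25.
Buyers pay Pb = 124.25 − 4 = 120.25; Q' = -230 + 7·124.25 = 639.75.
Buyers' price falls by P* − Pb = 122 − 120.25 = 1.75; sellers' price rises by Ps − P* = 124.25 − 122 = 2.25.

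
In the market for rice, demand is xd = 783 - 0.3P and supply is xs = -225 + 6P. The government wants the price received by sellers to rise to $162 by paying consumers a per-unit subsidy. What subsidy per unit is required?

At a seller price of 162, quantity supplied is -225 + 6·162 = 747.
Buyers absorb 747 only when they pay Pb with 783 − 0.3·Pb = 747, i.e. Pb = 120.
s = Ps − Pb = 162 − 120 = 42.

Required subsidy s = $42 per unit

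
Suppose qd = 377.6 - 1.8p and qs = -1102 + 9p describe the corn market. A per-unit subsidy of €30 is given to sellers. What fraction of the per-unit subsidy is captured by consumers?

Consumer share = 5/6

Pre-subsidy: 377.6 - 1.8p = -1102 + 9p gives p* = 137, q* = 131.
With the subsidy, sellers receive ps = pb + 30 for each unit, where pb is the price buyers pay.
Supply in terms of pb becomes qs = -1102 + 9(pb + 30) = -832 + 9pb. Setting this equal to demand: 377.6 - 1.8pb = -832 + 9pb, so pb = 112.
Sellers receive ps = 112 + 30 = 142; q' = 377.6 − 1.8·112 = 176.
Buyers' price falls by p* − pb = 137 − 112 = 25; sellers' price rises by ps − p* = 142 − 137 = 5.
So consumers capture 25/30 = 5/6 of each unit of subsidy.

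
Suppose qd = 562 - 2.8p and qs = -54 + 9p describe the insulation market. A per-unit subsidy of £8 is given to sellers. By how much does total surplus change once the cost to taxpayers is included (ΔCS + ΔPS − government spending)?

Net change in total surplus = -4032/59

Pre-subsidy: 562 - 2.8p = -54 + 9p gives p* = 3080/59, q* = 24534/59.
With the subsidy, sellers receive ps = pb + 8 for each unit, where pb is the price buyers pay.
Supply in terms of pb becomes qs = -54 + 9(pb + 8) = 18 + 9pb. Setting this equal to demand: 562 - 2.8pb = 18 + 9pb, so pb = 2720/59.
Sellers receive ps = 2720/59 + 8 = 3192/59; q' = 562 − 2.8·(2720/59) = 25542/59.
ΔCS = ½(24534/59 + 25542/59)(3080/59 − 2720/59) = 9013680/3481; ΔPS = ½(24534/59 + 25542/59)(3192/59 − 3080/59) = 2804256/3481.
Government spending = 8 × 25542/59 = 204336/59.
Net change = 9013680/3481 + 2804256/3481 − 204336/59 = -4032/59. The loss equals the DWL triangle ½·8·1008/59.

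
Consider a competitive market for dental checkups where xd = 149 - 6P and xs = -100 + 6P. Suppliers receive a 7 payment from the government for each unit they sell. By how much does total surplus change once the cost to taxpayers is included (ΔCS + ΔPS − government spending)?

Net change in total surplus = -73.5

Pre-subsidy: 149 - 6P = -100 + 6P gives P* = 20.75, x* = 24.5.
With the subsidy, sellers receive Ps = Pb + 7 for each unit, where Pb is the price buyers pay.
Supply in terms of Pb becomes xs = -100 + 6(Pb + 7) = -58 + 6Pb. Setting this equal to demand: 149 - 6Pb = -58 + 6Pb, so Pb = 17.25.
Sellers receive Ps = 17.25 + 7 = 24.25; x' = 149 − 6·17.25 = 45.5.
ΔCS = ½(24.5 + 45.5)(20.75 − 17.25) = 122.5; ΔPS = ½(24.5 + 45.5)(24.25 − 20.75) = 122.5.
Government spending = 7 × 45.5 = 318.5.
Net change = 122.5 + 122.5 − 318.5 = -73.5. The loss equals the DWL triangle ½·7·21.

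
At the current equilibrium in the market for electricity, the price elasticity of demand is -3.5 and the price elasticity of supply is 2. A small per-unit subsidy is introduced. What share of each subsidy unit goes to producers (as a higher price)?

For a small subsidy around the equilibrium, the benefit split depends on the relative slopes, which at a point are proportional to the elasticities.
Buyer share = εs/(εs + |εd|) = 2/(2 + 3.5) = 4/11; seller share = |εd|/(εs + |εd|) = 7/11.
So producers capture 7/11 of the subsidy.

Producer share = 7/11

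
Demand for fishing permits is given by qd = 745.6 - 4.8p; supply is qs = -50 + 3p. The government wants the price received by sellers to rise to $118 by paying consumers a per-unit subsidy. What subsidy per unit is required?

At a seller price of 118, quantity supplied is -50 + 3·118 = 304.
Buyers absorb 304 only when they pay pb with 745.6 − 4.8·pb = 304, i.e. pb = 92.
s = ps − pb = 118 − 92 = 26.

Required subsidy s = $26 per unit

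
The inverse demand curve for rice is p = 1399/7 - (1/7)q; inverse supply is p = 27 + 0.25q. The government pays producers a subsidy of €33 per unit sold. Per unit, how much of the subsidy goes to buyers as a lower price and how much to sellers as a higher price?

Buyers gain €12 per unit; sellers gain €21 per unit

Pre-subsidy: 1399/7 - (1/7)q = 27 + 0.25q gives q* = 440 and p* = 137.
With the subsidy, sellers receive ps = pb + 33 for each unit, where pb is the price buyers pay.
On the curves, pb = 1399/7 - (1/7)q and ps = 27 + 0.25q; the wedge ps − pb = 33 gives 27 + 0.25q − (1399/7 - (1/7)q) = 33, so q' = 524.
Then pb = 1399/7 − (1/7)·524 = 125 and ps = 27 + 0.25·524 = 158.
Buyers' price falls by p* − pb = 137 − 125 = 12; sellers' price rises by ps − p* = 158 − 137 = 21.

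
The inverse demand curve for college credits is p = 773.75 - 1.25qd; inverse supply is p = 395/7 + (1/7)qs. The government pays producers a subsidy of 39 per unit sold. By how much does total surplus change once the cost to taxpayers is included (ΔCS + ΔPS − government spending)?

Pre-subsidy: 773.75 - 1.25q = 395/7 + (1/7)q gives q* = 515 and p* = 130.
With the subsidy, sellers receive ps = pb + 39 for each unit, where pb is the price buyers pay.
On the curves, pb = 773.75 - 1.25q and ps = 395/7 + (1/7)q; the wedge ps − pb = 39 gives 395/7 + (1/7)q − (773.75 - 1.25q) = 39, so q' = 543.
Then pb = 773.75 − 1.25·543 = 95 and ps = 395/7 + (1/7)·543 = 134.
ΔCS = ½(515 + 543)(130 − 95) = 18515; ΔPS = ½(515 + 543)(134 − 130) = 2116.
Government spending = 39 × 543 = 21177.
Net change = 18515 + 2116 − 21177 = -546. The loss equals the DWL triangle ½·39·28.

Net change in total surplus = -546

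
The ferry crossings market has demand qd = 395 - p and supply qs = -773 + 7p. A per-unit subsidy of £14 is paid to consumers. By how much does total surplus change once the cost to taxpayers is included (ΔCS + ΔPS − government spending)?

Pre-subsidy: 395 - p = -773 + 7p gives p* = 146, q* = 249.
With the rebate, buyers effectively pay pb = ps − 14, where ps is the price sellers receive.
Demand in terms of ps becomes qd = 395 − 1(ps − 14) = 409 - ps. Setting this equal to supply: 409 - ps = -773 + 7ps, so ps = 147.75.
Buyers pay pb = 147.75 − 14 = 133.75; q' = -773 + 7·147.75 = 261.25.
ΔCS = ½(249 + 261.25)(146 − 133.75) = 3125.28125; ΔPS = ½(249 + 261.25)(147.75 − 146) = 446.46875.
Government spending = 14 × 261.25 = 3657.5.
Net change = 3125.28125 + 446.46875 − 3657.5 = -85.75. The loss equals the DWL triangle ½·14·12.25.

Net change in total surplus = -£85.75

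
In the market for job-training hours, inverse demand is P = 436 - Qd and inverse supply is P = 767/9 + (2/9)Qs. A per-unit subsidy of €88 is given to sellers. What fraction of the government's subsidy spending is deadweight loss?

Pre-subsidy: 436 - Q = 767/9 + (2/9)Q gives Q* = 287 and P* = 149.
With the subsidy, sellers receive Ps = Pb + 88 for each unit, where Pb is the price buyers pay.
On the curves, Pb = 436 - Q and Ps = 767/9 + (2/9)Q; the wedge Ps − Pb = 88 gives 767/9 + (2/9)Q − (436 - Q) = 88, so Q' = 359.
Then Pb = 436 − 1·359 = 77 and Ps = 767/9 + (2/9)·359 = 165.
ΔCS = ½(287 + 359)(149 − 77) = 23256; ΔPS = ½(287 + 359)(165 − 149) = 5168.
Government spending = 88 × 359 = 31592.
DWL = ½ × 88 × (359 − 287) = 3168; fraction = 3168 / 31592 = 36/359.

DWL / government spending = 36/359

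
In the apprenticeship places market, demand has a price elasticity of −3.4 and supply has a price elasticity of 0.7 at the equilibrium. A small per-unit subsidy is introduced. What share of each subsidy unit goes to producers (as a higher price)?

For a small subsidy around the equilibrium, the benefit split depends on the relative slopes, which at a point are proportional to the elasticities.
Buyer share = εs/(εs + |εd|) = 0.7/(0.7 + 3.4) = 7/41; seller share = |εd|/(εs + |εd|) = 34/41.
So producers capture 34/41 of the subsidy.

Producer share = 34/41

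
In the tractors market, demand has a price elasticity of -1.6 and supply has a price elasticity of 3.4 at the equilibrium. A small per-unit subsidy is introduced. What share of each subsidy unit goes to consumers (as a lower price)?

Consumer share = 0.68

For a small subsidy around the equilibrium, the benefit split depends on the relative slopes, which at a point are proportional to the elasticities.
Buyer share = εs/(εs + |εd|) = 3.4/(3.4 + 1.6) = 0.68; seller share = |εd|/(εs + |εd|) = 0.32.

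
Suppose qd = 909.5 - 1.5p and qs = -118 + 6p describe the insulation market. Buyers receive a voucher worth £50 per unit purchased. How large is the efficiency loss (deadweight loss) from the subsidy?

Deadweight loss = £1500

Pre-subsidy: 909.5 - 1.5p = -118 + 6p gives p* = 137, q* = 704.
With the rebate, buyers effectively pay pb = ps − 50, where ps is the price sellers receive.
Demand in terms of ps becomes qd = 909.5 − 1.5(ps − 50) = 984.5 - 1.5ps. Setting this equal to supply: 984.5 - 1.5ps = -118 + 6ps, so ps = 147.
Buyers pay pb = 147 − 50 = 97; q' = -118 + 6·147 = 764.
The subsidy expands output by 764 − 704 = 60 past the efficient level; on those units the gap between marginal cost and willingness to pay runs from 0 up to 50.
DWL = ½ × 50 × 60 = 1500.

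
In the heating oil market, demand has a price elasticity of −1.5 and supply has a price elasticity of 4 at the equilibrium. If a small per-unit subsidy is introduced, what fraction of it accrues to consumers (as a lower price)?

Consumer share = 8/11

For a small subsidy around the equilibrium, the benefit split depends on the relative slopes, which at a point are proportional to the elasticities.
Buyer share = εs/(εs + |εd|) = 4/(4 + 1.5) = 8/11; seller share = |εd|/(εs + |εd|) = 3/11.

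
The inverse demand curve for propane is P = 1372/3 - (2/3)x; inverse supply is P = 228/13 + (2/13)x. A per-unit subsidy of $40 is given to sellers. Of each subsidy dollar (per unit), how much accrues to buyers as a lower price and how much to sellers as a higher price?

Buyers gain $32.5 per unit; sellers gain $7.5 per unit

Pre-subsidy: 1372/3 - (2/3)x = 228/13 + (2/13)x gives x* = 536 and P* = 100.
With the subsidy, sellers receive Ps = Pb + 40 for each unit, where Pb is the price buyers pay.
On the curves, Pb = 1372/3 - (2/3)x and Ps = 228/13 + (2/13)x; the wedge Ps − Pb = 40 gives 228/13 + (2/13)x − (1372/3 - (2/3)x) = 40, so x' = 584.75.
Then Pb = 1372/3 − (2/3)·584.75 = 67.5 and Ps = 228/13 + (2/13)·584.75 = 107.5.
Buyers' price falls by P* − Pb = 100 − 67.5 = 32.5; sellers' price rises by Ps − P* = 107.5 − 100 = 7.5.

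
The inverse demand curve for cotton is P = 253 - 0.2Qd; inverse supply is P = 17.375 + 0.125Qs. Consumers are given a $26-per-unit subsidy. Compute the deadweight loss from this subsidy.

Pre-subsidy: 253 - 0.2Q = 17.375 + 0.125Q gives Q* = 725 and P* = 108.
With the rebate, buyers effectively pay Pb = Ps − 26, where Ps is the price sellers receive.
On the curves, Pb = 253 - 0.2Q and Ps = 17.375 + 0.125Q; the wedge Ps − Pb = 26 gives 17.375 + 0.125Q − (253 - 0.2Q) = 26, so Q' = 805.
Then Pb = 253 − 0.2·805 = 92 and Ps = 17.375 + 0.125·805 = 118.
The subsidy expands output by 805 − 725 = 80 past the efficient level; on those units the gap between marginal cost and willingness to pay runs from 0 up to 26.
DWL = ½ × 26 × 80 = 1040.

Deadweight loss = $1040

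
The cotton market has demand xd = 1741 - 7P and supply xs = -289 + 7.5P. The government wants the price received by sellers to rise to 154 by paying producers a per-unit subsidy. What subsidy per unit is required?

At a seller price of 154, quantity supplied is -289 + 7.5·154 = 866.
Buyers absorb 866 only when they pay Pb with 1741 − 7·Pb = 866, i.e. Pb = 125.
s = Ps − Pb = 154 − 125 = 29.

Required subsidy s = 29 per unit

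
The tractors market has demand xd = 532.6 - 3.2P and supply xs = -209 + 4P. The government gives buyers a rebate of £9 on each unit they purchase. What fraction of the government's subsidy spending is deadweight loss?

Pre-subsidy: 532.6 - 3.2P = -209 + 4P gives P* = 103, x* = 203.
With the rebate, buyers effectively pay Pb = Ps − 9, where Ps is the price sellers receive.
Demand in terms of Ps becomes xd = 532.6 − 3.2(Ps − 9) = 561.4 - 3.2Ps. Setting this equal to supply: 561.4 - 3.2Ps = -209 + 4Ps, so Ps = 107.
Buyers pay Pb = 107 − 9 = 98; x' = -209 + 4·107 = 219.
ΔCS = ½(203 + 219)(103 − 98) = 1055; ΔPS = ½(203 + 219)(107 − 103) = 844.
Government spending = 9 × 219 = 1971.
DWL = ½ × 9 × (219 − 203) = 72; fraction = 72 / 1971 = 8/219.

DWL / government spending = 8/219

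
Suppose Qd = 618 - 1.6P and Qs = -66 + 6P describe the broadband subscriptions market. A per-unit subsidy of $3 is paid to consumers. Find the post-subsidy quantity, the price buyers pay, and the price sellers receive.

Q' = 9078/19; buyers pay 1665/19; sellers receive 1722/19

Pre-subsidy: 618 - 1.6P = -66 + 6P gives P* = 90, Q* = 474.
With the rebate, buyers effectively pay Pb = Ps − 3, where Ps is the price sellers receive.
Demand in terms of Ps becomes Qd = 618 − 1.6(Ps − 3) = 622.8 - 1.6Ps. Setting this equal to supply: 622.8 - 1.6Ps = -66 + 6Ps, so Ps = 1722/19.
Buyers pay Pb = 1722/19 − 3 = 1665/19; Q' = -66 + 6·(1722/19) = 9078/19.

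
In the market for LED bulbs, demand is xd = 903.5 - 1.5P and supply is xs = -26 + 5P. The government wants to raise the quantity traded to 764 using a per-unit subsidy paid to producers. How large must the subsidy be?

At x = 764, invert demand for the buyer price: Pb = (903.5 − 764)/1.5 = 93; invert supply for the seller price: Ps = (764 − (-26))/5 = 158.
The subsidy must fill the gap: s = Ps − Pb = 158 − 93 = 65.

Required subsidy s = 65 per unit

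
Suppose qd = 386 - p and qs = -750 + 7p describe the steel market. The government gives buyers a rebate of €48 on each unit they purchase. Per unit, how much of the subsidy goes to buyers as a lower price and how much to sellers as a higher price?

Pre-subsidy: 386 - p = -750 + 7p gives p* = 142, q* = 244.
With the rebate, buyers effectively pay pb = ps − 48, where ps is the price sellers receive.
Demand in terms of ps becomes qd = 386 − 1(ps − 48) = 434 - ps. Setting this equal to supply: 434 - ps = -750 + 7ps, so ps = 148.
Buyers pay pb = 148 − 48 = 100; q' = -750 + 7·148 = 286.
Buyers' price falls by p* − pb = 142 − 100 = 42; sellers' price rises by ps − p* = 148 − 142 = 6.

Buyers gain €42 per unit; sellers gain €6 per unit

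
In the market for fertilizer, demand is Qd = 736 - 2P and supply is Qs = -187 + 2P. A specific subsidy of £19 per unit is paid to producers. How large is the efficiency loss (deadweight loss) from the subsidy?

Deadweight loss = £180.5

Pre-subsidy: 736 - 2P = -187 + 2P gives P* = 230.75, Q* = 274.5.
With the subsidy, sellers receive Ps = Pb + 19 for each unit, where Pb is the price buyers pay.
Supply in terms of Pb becomes Qs = -187 + 2(Pb + 19) = -149 + 2Pb. Setting this equal to demand: 736 - 2Pb = -149 + 2Pb, so Pb = 221.25.
Sellers receive Ps = 221.25 + 19 = 240.25; Q' = 736 − 2·221.25 = 293.5.
The subsidy expands output by 293.5 − 274.5 = 19 past the efficient level; on those units the gap between marginal cost and willingness to pay runs from 0 up to 19.
DWL = ½ × 19 × 19 = 180.5.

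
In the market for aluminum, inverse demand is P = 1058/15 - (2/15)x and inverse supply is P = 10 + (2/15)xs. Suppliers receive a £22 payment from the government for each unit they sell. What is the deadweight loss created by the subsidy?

Deadweight loss = £907.5

Pre-subsidy: 1058/15 - (2/15)x = 10 + (2/15)x gives x* = 227 and P* = 604/15.
With the subsidy, sellers receive Ps = Pb + 22 for each unit, where Pb is the price buyers pay.
On the curves, Pb = 1058/15 - (2/15)x and Ps = 10 + (2/15)x; the wedge Ps − Pb = 22 gives 10 + (2/15)x − (1058/15 - (2/15)x) = 22, so x' = 309.5.
Then Pb = 1058/15 − (2/15)·309.5 = 439/15 and Ps = 10 + (2/15)·309.5 = 769/15.
The subsidy expands output by 309.5 − 227 = 82.5 past the efficient level; on those units the gap between marginal cost and willingness to pay runs from 0 up to 22.
DWL = ½ × 22 × 82.5 = 907.5.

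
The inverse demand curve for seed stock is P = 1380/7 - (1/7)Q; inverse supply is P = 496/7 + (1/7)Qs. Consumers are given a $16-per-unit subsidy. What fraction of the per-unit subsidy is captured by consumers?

Pre-subsidy: 1380/7 - (1/7)Q = 496/7 + (1/7)Q gives Q* = 442 and P* = 134.
With the rebate, buyers effectively pay Pb = Ps − 16, where Ps is the price sellers receive.
On the curves, Pb = 1380/7 - (1/7)Q and Ps = 496/7 + (1/7)Q; the wedge Ps − Pb = 16 gives 496/7 + (1/7)Q − (1380/7 - (1/7)Q) = 16, so Q' = 498.
Then Pb = 1380/7 − (1/7)·498 = 126 and Ps = 496/7 + (1/7)·498 = 142.
Buyers' price falls by P* − Pb = 134 − 126 = 8; sellers' price rises by Ps − P* = 142 − 134 = 8.
So consumers capture 8/16 = 0.5 of each unit of subsidy.

Consumer share = 0.5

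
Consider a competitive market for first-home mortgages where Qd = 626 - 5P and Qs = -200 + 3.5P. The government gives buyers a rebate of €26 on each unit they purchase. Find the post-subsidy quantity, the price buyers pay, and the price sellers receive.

Q' = 3292/17; buyers pay 1470/17; sellers receive 1912/17

Pre-subsidy: 626 - 5P = -200 + 3.5P gives P* = 1652/17, Q* = 2382/17.
With the rebate, buyers effectively pay Pb = Ps − 26, where Ps is the price sellers receive.
Demand in terms of Ps becomes Qd = 626 − 5(Ps − 26) = 756 - 5Ps. Setting this equal to supply: 756 - 5Ps = -200 + 3.5Ps, so Ps = 1912/17.
Buyers pay Pb = 1912/17 − 26 = 1470/17; Q' = -200 + 3.5·(1912/17) = 3292/17.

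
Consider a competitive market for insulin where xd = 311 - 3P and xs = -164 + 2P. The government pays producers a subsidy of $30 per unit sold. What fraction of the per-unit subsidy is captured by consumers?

Pre-subsidy: 311 - 3P = -164 + 2P gives P* = 95, x* = 26.
With the subsidy, sellers receive Ps = Pb + 30 for each unit, where Pb is the price buyers pay.
Supply in terms of Pb becomes xs = -164 + 2(Pb + 30) = -104 + 2Pb. Setting this equal to demand: 311 - 3Pb = -104 + 2Pb, so Pb = 83.
Sellers receive Ps = 83 + 30 = 113; x' = 311 − 3·83 = 62.
Buyers' price falls by P* − Pb = 95 − 83 = 12; sellers' price rises by Ps − P* = 113 − 95 = 18.
So consumers capture 12/30 = 0.4 of each unit of subsidy.

Consumer share = 0.4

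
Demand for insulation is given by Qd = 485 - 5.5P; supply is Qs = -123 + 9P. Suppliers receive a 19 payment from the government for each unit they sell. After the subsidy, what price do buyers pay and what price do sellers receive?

Pre-subsidy: 485 - 5.5P = -123 + 9P gives P* = 1216/29, Q* = 7377/29.
With the subsidy, sellers receive Ps = Pb + 19 for each unit, where Pb is the price buyers pay.
Supply in terms of Pb becomes Qs = -123 + 9(Pb + 19) = 48 + 9Pb. Setting this equal to demand: 485 - 5.5Pb = 48 + 9Pb, so Pb = 874/29.
Sellers receive Ps = 874/29 + 19 = 1425/29; Q' = 485 − 5.5·(874/29) = 9258/29.

Buyers pay 874/29; sellers receive 1425/29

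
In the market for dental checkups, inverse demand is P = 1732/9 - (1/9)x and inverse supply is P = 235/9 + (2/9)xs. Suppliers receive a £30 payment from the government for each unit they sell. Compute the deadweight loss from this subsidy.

Deadweight loss = £1350

Pre-subsidy: 1732/9 - (1/9)x = 235/9 + (2/9)x gives x* = 499 and P* = 137.
With the subsidy, sellers receive Ps = Pb + 30 for each unit, where Pb is the price buyers pay.
On the curves, Pb = 1732/9 - (1/9)x and Ps = 235/9 + (2/9)x; the wedge Ps − Pb = 30 gives 235/9 + (2/9)x − (1732/9 - (1/9)x) = 30, so x' = 589.
Then Pb = 1732/9 − (1/9)·589 = 127 and Ps = 235/9 + (2/9)·589 = 157.
The subsidy expands output by 589 − 499 = 90 past the efficient level; on those units the gap between marginal cost and willingness to pay runs from 0 up to 30.
DWL = ½ × 30 × 90 = 1350.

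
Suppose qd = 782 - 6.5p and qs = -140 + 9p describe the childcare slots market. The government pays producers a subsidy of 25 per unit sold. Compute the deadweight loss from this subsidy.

Deadweight loss = 73125/62

Pre-subsidy: 782 - 6.5p = -140 + 9p gives p* = 1844/31, q* = 12256/31.
With the subsidy, sellers receive ps = pb + 25 for each unit, where pb is the price buyers pay.
Supply in terms of pb becomes qs = -140 + 9(pb + 25) = 85 + 9pb. Setting this equal to demand: 782 - 6.5pb = 85 + 9pb, so pb = 1394/31.
Sellers receive ps = 1394/31 + 25 = 2169/31; q' = 782 − 6.5·(1394/31) = 15181/31.
The subsidy expands output by 15181/31 − 12256/31 = 2925/31 past the efficient level; on those units the gap between marginal cost and willingness to pay runs from 0 up to 25.
DWL = ½ × 25 × 2925/31 = 73125/62.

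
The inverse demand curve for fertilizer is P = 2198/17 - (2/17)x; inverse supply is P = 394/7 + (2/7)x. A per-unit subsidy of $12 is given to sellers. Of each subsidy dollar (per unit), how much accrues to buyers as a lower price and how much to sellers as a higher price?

Pre-subsidy: 2198/17 - (2/17)x = 394/7 + (2/7)x gives x* = 181 and P* = 108.
With the subsidy, sellers receive Ps = Pb + 12 for each unit, where Pb is the price buyers pay.
On the curves, Pb = 2198/17 - (2/17)x and Ps = 394/7 + (2/7)x; the wedge Ps − Pb = 12 gives 394/7 + (2/7)x − (2198/17 - (2/17)x) = 12, so x' = 210.75.
Then Pb = 2198/17 − (2/17)·210.75 = 104.5 and Ps = 394/7 + (2/7)·210.75 = 116.5.
Buyers' price falls by P* − Pb = 108 − 104.5 = 3.5; sellers' price rises by Ps − P* = 116.5 − 108 = 8.5.

Buyers gain $3.5 per unit; sellers gain $8.5 per unit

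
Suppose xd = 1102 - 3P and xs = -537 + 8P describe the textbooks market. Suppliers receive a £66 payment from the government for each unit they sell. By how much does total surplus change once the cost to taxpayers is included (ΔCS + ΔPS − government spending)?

Net change in total surplus = -£4752

Pre-subsidy: 1102 - 3P = -537 + 8P gives P* = 149, x* = 655.
With the subsidy, sellers receive Ps = Pb + 66 for each unit, where Pb is the price buyers pay.
Supply in terms of Pb becomes xs = -537 + 8(Pb + 66) = -9 + 8Pb. Setting this equal to demand: 1102 - 3Pb = -9 + 8Pb, so Pb = 101.
Sellers receive Ps = 101 + 66 = 167; x' = 1102 − 3·101 = 799.
ΔCS = ½(655 + 799)(149 − 101) = 34896; ΔPS = ½(655 + 799)(167 − 149) = 13086.
Government spending = 66 × 799 = 52734.
Net change = 34896 + 13086 − 52734 = -4752. The loss equals the DWL triangle ½·66·144.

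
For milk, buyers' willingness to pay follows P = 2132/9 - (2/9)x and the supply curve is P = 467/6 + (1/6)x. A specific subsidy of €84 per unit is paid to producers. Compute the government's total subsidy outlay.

Government cost = €52500

Pre-subsidy: 2132/9 - (2/9)x = 467/6 + (1/6)x gives x* = 409 and P* = 146.
With the subsidy, sellers receive Ps = Pb + 84 for each unit, where Pb is the price buyers pay.
On the curves, Pb = 2132/9 - (2/9)x and Ps = 467/6 + (1/6)x; the wedge Ps − Pb = 84 gives 467/6 + (1/6)x − (2132/9 - (2/9)x) = 84, so x' = 625.
Then Pb = 2132/9 − (2/9)·625 = 98 and Ps = 467/6 + (1/6)·625 = 182.
Government outlay = subsidy × quantity = 84 × 625 = 52500.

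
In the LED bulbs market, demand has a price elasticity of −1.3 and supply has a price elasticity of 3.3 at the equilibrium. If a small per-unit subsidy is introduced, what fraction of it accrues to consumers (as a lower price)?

For a small subsidy around the equilibrium, the benefit split depends on the relative slopes, which at a point are proportional to the elasticities.
Buyer share = εs/(εs + |εd|) = 3.3/(3.3 + 1.3) = 33/46; seller share = |εd|/(εs + |εd|) = 13/46.

Consumer share = 33/46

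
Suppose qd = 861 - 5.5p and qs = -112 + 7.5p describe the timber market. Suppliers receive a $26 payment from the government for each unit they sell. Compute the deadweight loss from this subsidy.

Pre-subsidy: 861 - 5.5p = -112 + 7.5p gives p* = 973/13, q* = 11683/26.
With the subsidy, sellers receive ps = pb + 26 for each unit, where pb is the price buyers pay.
Supply in terms of pb becomes qs = -112 + 7.5(pb + 26) = 83 + 7.5pb. Setting this equal to demand: 861 - 5.5pb = 83 + 7.5pb, so pb = 778/13.
Sellers receive ps = 778/13 + 26 = 1116/13; q' = 861 − 5.5·(778/13) = 6914/13.
The subsidy expands output by 6914/13 − 11683/26 = 82.5 past the efficient level; on those units the gap between marginal cost and willingness to pay runs from 0 up to 26.
DWL = ½ × 26 × 82.5 = 1072.5.

Deadweight loss = $1072.5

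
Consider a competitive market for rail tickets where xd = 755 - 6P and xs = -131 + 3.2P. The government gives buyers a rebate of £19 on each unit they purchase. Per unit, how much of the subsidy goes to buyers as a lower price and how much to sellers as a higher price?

Pre-subsidy: 755 - 6P = -131 + 3.2P gives P* = 2215/23, x* = 4075/23.
With the rebate, buyers effectively pay Pb = Ps − 19, where Ps is the price sellers receive.
Demand in terms of Ps becomes xd = 755 − 6(Ps − 19) = 869 - 6Ps. Setting this equal to supply: 869 - 6Ps = -131 + 3.2Ps, so Ps = 2500/23.
Buyers pay Pb = 2500/23 − 19 = 2063/23; x' = -131 + 3.2·(2500/23) = 4987/23.
Buyers' price falls by P* − Pb = 2215/23 − 2063/23 = 152/23; sellers' price rises by Ps − P* = 2500/23 − 2215/23 = 285/23.

Buyers gain 152/23 per unit; sellers gain 285/23 per unit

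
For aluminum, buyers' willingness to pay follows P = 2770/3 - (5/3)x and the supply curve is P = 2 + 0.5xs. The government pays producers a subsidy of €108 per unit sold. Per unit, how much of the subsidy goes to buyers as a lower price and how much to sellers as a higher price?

Pre-subsidy: 2770/3 - (5/3)x = 2 + 0.5x gives x* = 5528/13 and P* = 2790/13.
With the subsidy, sellers receive Ps = Pb + 108 for each unit, where Pb is the price buyers pay.
On the curves, Pb = 2770/3 - (5/3)x and Ps = 2 + 0.5x; the wedge Ps − Pb = 108 gives 2 + 0.5x − (2770/3 - (5/3)x) = 108, so x' = 6176/13.
Then Pb = 2770/3 − (5/3)·(6176/13) = 1710/13 and Ps = 2 + 0.5·(6176/13) = 3114/13.
Buyers' price falls by P* − Pb = 2790/13 − 1710/13 = 1080/13; sellers' price rises by Ps − P* = 3114/13 − 2790/13 = 324/13.

Buyers gain 1080/13 per unit; sellers gain 324/13 per unit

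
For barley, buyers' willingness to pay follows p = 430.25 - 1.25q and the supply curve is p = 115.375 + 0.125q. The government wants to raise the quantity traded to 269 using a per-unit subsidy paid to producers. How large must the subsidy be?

Required subsidy s = 55 per unit

At q = 269, from the demand curve buyers pay pb = 430.25 − 1.25·269 = 94; from the supply curve sellers need ps = 115.375 + 0.125·269 = 149.
The subsidy must fill the gap: s = ps − pb = 149 − 94 = 55.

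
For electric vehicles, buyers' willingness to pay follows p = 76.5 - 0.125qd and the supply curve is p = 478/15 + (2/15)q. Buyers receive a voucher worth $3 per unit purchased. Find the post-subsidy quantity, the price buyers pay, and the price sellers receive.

q' = 5716/31; buyers pay 1657/31; sellers receive 1750/31

Pre-subsidy: 76.5 - 0.125q = 478/15 + (2/15)q gives q* = 5356/31 and p* = 1702/31.
With the rebate, buyers effectively pay pb = ps − 3, where ps is the price sellers receive.
On the curves, pb = 76.5 - 0.125q and ps = 478/15 + (2/15)q; the wedge ps − pb = 3 gives 478/15 + (2/15)q − (76.5 - 0.125q) = 3, so q' = 5716/31.
Then pb = 76.5 − 0.125·(5716/31) = 1657/31 and ps = 478/15 + (2/15)·(5716/31) = 1750/31.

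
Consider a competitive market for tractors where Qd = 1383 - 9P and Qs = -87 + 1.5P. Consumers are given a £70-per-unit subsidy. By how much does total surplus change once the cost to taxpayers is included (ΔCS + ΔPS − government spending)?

Pre-subsidy: 1383 - 9P = -87 + 1.5P gives P* = 140, Q* = 123.
With the rebate, buyers effectively pay Pb = Ps − 70, where Ps is the price sellers receive.
Demand in terms of Ps becomes Qd = 1383 − 9(Ps − 70) = 2013 - 9Ps. Setting this equal to supply: 2013 - 9Ps = -87 + 1.5Ps, so Ps = 200.
Buyers pay Pb = 200 − 70 = 130; Q' = -87 + 1.5·200 = 213.
ΔCS = ½(123 + 213)(140 − 130) = 1680; ΔPS = ½(123 + 213)(200 − 140) = 10080.
Government spending = 70 × 213 = 14910.
Net change = 1680 + 10080 − 14910 = -3150. The loss equals the DWL triangle ½·70·90.

Net change in total surplus = -£3150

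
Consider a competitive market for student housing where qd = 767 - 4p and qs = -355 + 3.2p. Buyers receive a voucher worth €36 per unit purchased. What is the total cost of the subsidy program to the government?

Pre-subsidy: 767 - 4p = -355 + 3.2p gives p* = 935/6, q* = 431/3.
With the rebate, buyers effectively pay pb = ps − 36, where ps is the price sellers receive.
Demand in terms of ps becomes qd = 767 − 4(ps − 36) = 911 - 4ps. Setting this equal to supply: 911 - 4ps = -355 + 3.2ps, so ps = 1055/6.
Buyers pay pb = 1055/6 − 36 = 839/6; q' = -355 + 3.2·(1055/6) = 623/3.
Government outlay = subsidy × quantity = 36 × 623/3 = 7476.

Government cost = €7476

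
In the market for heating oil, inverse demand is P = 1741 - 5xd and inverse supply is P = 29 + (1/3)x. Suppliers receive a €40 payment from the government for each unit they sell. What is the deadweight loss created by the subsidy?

Pre-subsidy: 1741 - 5x = 29 + (1/3)x gives x* = 321 and P* = 136.
With the subsidy, sellers receive Ps = Pb + 40 for each unit, where Pb is the price buyers pay.
On the curves, Pb = 1741 - 5x and Ps = 29 + (1/3)x; the wedge Ps − Pb = 40 gives 29 + (1/3)x − (1741 - 5x) = 40, so x' = 328.5.
Then Pb = 1741 − 5·328.5 = 98.5 and Ps = 29 + (1/3)·328.5 = 138.5.
The subsidy expands output by 328.5 − 321 = 7.5 past the efficient level; on those units the gap between marginal cost and willingness to pay runs from 0 up to 40.
DWL = ½ × 40 × 7.5 = 150.

Deadweight loss = €150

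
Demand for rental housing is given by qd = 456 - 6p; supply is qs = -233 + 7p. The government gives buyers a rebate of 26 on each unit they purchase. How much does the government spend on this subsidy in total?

Government cost = 5772

Pre-subsidy: 456 - 6p = -233 + 7p gives p* = 53, q* = 138.
With the rebate, buyers effectively pay pb = ps − 26, where ps is the price sellers receive.
Demand in terms of ps becomes qd = 456 − 6(ps − 26) = 612 - 6ps. Setting this equal to supply: 612 - 6ps = -233 + 7ps, so ps = 65.
Buyers pay pb = 65 − 26 = 39; q' = -233 + 7·65 = 222.
Government outlay = subsidy × quantity = 26 × 222 = 5772.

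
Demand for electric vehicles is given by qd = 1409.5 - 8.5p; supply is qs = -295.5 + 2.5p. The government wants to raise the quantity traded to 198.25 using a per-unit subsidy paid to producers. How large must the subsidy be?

Required subsidy s = 55 per unit

At q = 198.25, invert demand for the buyer price: pb = (1409.5 − 198.25)/8.5 = 142.5; invert supply for the seller price: ps = (198.25 − (-295.5))/2.5 = 197.5.
The subsidy must fill the gap: s = ps − pb = 197.5 − 142.5 = 55.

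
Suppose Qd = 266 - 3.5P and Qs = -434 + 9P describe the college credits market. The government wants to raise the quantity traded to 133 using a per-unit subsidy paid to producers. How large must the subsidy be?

At Q = 133, invert demand for the buyer price: Pb = (266 − 133)/3.5 = 38; invert supply for the seller price: Ps = (133 − (-434))/9 = 63.
The subsidy must fill the gap: s = Ps − Pb = 63 − 38 = 25.

Required subsidy s = 25 per unit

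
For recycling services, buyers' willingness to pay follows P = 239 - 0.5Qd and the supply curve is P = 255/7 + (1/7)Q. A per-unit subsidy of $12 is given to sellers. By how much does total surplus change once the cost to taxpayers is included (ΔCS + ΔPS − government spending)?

Net change in total surplus = -$112

Pre-subsidy: 239 - 0.5Q = 255/7 + (1/7)Q gives Q* = 2836/9 and P* = 733/9.
With the subsidy, sellers receive Ps = Pb + 12 for each unit, where Pb is the price buyers pay.
On the curves, Pb = 239 - 0.5Q and Ps = 255/7 + (1/7)Q; the wedge Ps − Pb = 12 gives 255/7 + (1/7)Q − (239 - 0.5Q) = 12, so Q' = 3004/9.
Then Pb = 239 − 0.5·(3004/9) = 649/9 and Ps = 255/7 + (1/7)·(3004/9) = 757/9.
ΔCS = ½(2836/9 + 3004/9)(733/9 − 649/9) = 81760/27; ΔPS = ½(2836/9 + 3004/9)(757/9 − 733/9) = 23360/27.
Government spending = 12 × 3004/9 = 12016/3.
Net change = 81760/27 + 23360/27 − 12016/3 = -112. The loss equals the DWL triangle ½·12·56/3.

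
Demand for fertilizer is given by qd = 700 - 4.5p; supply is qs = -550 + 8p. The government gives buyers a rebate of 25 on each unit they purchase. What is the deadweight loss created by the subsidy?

Pre-subsidy: 700 - 4.5p = -550 + 8p gives p* = 100, q* = 250.
With the rebate, buyers effectively pay pb = ps − 25, where ps is the price sellers receive.
Demand in terms of ps becomes qd = 700 − 4.5(ps − 25) = 812.5 - 4.5ps. Setting this equal to supply: 812.5 - 4.5ps = -550 + 8ps, so ps = 109.
Buyers pay pb = 109 − 25 = 84; q' = -550 + 8·109 = 322.
The subsidy expands output by 322 − 250 = 72 past the efficient level; on those units the gap between marginal cost and willingness to pay runs from 0 up to 25.
DWL = ½ × 25 × 72 = 900.

Deadweight loss = 900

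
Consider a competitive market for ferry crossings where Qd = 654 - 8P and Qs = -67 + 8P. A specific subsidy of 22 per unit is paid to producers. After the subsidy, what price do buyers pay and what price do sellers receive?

Pre-subsidy: 654 - 8P = -67 + 8P gives P* = 45.0625, Q* = 293.5.
With the subsidy, sellers receive Ps = Pb + 22 for each unit, where Pb is the price buyers pay.
Supply in terms of Pb becomes Qs = -67 + 8(Pb + 22) = 109 + 8Pb. Setting this equal to demand: 654 - 8Pb = 109 + 8Pb, so Pb = 34.0625.
Sellers receive Ps = 34.0625 + 22 = 56.0625; Q' = 654 − 8·34.0625 = 381.5.

Buyers pay 34.0625; sellers receive 56.0625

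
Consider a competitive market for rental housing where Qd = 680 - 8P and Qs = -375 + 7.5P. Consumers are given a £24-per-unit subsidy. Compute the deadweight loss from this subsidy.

Pre-subsidy: 680 - 8P = -375 + 7.5P gives P* = 2110/31, Q* = 4200/31.
With the rebate, buyers effectively pay Pb = Ps − 24, where Ps is the price sellers receive.
Demand in terms of Ps becomes Qd = 680 − 8(Ps − 24) = 872 - 8Ps. Setting this equal to supply: 872 - 8Ps = -375 + 7.5Ps, so Ps = 2494/31.
Buyers pay Pb = 2494/31 − 24 = 1750/31; Q' = -375 + 7.5·(2494/31) = 7080/31.
The subsidy expands output by 7080/31 − 4200/31 = 2880/31 past the efficient level; on those units the gap between marginal cost and willingness to pay runs from 0 up to 24.
DWL = ½ × 24 × 2880/31 = 34560/31.

Deadweight loss = 34560/31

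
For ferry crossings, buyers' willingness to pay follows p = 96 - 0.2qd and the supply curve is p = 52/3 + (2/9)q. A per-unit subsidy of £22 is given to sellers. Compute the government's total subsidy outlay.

Government cost = 99660/19

Pre-subsidy: 96 - 0.2q = 52/3 + (2/9)q gives q* = 3540/19 and p* = 1116/19.
With the subsidy, sellers receive ps = pb + 22 for each unit, where pb is the price buyers pay.
On the curves, pb = 96 - 0.2q and ps = 52/3 + (2/9)q; the wedge ps − pb = 22 gives 52/3 + (2/9)q − (96 - 0.2q) = 22, so q' = 4530/19.
Then pb = 96 − 0.2·(4530/19) = 918/19 and ps = 52/3 + (2/9)·(4530/19) = 1336/19.
Government outlay = subsidy × quantity = 22 × 4530/19 = 99660/19.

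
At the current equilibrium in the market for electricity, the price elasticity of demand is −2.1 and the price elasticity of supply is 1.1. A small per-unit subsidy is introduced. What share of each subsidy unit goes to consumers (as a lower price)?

For a small subsidy around the equilibrium, the benefit split depends on the relative slopes, which at a point are proportional to the elasticities.
Buyer share = εs/(εs + |εd|) = 1.1/(1.1 + 2.1) = 0.34375; seller share = |εd|/(εs + |εd|) = 0.65625.

Consumer share = 0.34375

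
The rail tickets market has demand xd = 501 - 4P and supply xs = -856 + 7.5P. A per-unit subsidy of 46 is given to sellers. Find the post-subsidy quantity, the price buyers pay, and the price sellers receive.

x' = 149; buyers pay 88; sellers receive 134

Pre-subsidy: 501 - 4P = -856 + 7.5P gives P* = 118, x* = 29.
With the subsidy, sellers receive Ps = Pb + 46 for each unit, where Pb is the price buyers pay.
Supply in terms of Pb becomes xs = -856 + 7.5(Pb + 46) = -511 + 7.5Pb. Setting this equal to demand: 501 - 4Pb = -511 + 7.5Pb, so Pb = 88.
Sellers receive Ps = 88 + 46 = 134; x' = 501 − 4·88 = 149.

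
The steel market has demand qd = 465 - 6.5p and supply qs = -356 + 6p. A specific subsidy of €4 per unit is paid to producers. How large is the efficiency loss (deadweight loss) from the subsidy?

Deadweight loss = €24.96

Pre-subsidy: 465 - 6.5p = -356 + 6p gives p* = 65.68, q* = 38.08.
With the subsidy, sellers receive ps = pb + 4 for each unit, where pb is the price buyers pay.
Supply in terms of pb becomes qs = -356 + 6(pb + 4) = -332 + 6pb. Setting this equal to demand: 465 - 6.5pb = -332 + 6pb, so pb = 63.76.
Sellers receive ps = 63.76 + 4 = 67.76; q' = 465 − 6.5·63.76 = 50.56.
The subsidy expands output by 50.56 − 38.08 = 12.48 past the efficient level; on those units the gap between marginal cost and willingness to pay runs from 0 up to 4.
DWL = ½ × 4 × 12.48 = 24.96.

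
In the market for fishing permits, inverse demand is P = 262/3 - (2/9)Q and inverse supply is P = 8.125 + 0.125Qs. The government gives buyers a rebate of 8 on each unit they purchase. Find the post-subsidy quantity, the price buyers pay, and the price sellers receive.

Q' = 251.16; buyers pay 31.52; sellers receive 39.52

Pre-subsidy: 262/3 - (2/9)Q = 8.125 + 0.125Q gives Q* = 228.12 and P* = 36.64.
With the rebate, buyers effectively pay Pb = Ps − 8, where Ps is the price sellers receive.
On the curves, Pb = 262/3 - (2/9)Q and Ps = 8.125 + 0.125Q; the wedge Ps − Pb = 8 gives 8.125 + 0.125Q − (262/3 - (2/9)Q) = 8, so Q' = 251.16.
Then Pb = 262/3 − (2/9)·251.16 = 31.52 and Ps = 8.125 + 0.125·251.16 = 39.52.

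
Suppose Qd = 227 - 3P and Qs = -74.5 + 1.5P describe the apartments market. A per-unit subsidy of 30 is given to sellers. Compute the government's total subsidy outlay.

Government cost = 1680

Pre-subsidy: 227 - 3P = -74.5 + 1.5P gives P* = 67, Q* = 26.
With the subsidy, sellers receive Ps = Pb + 30 for each unit, where Pb is the price buyers pay.
Supply in terms of Pb becomes Qs = -74.5 + 1.5(Pb + 30) = -29.5 + 1.5Pb. Setting this equal to demand: 227 - 3Pb = -29.5 + 1.5Pb, so Pb = 57.
Sellers receive Ps = 57 + 30 = 87; Q' = 227 − 3·57 = 56.
Government outlay = subsidy × quantity = 30 × 56 = 1680.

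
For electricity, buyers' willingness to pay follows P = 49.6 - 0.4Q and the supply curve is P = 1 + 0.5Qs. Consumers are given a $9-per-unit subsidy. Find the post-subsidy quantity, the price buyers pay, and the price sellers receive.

Pre-subsidy: 49.6 - 0.4Q = 1 + 0.5Q gives Q* = 54 and P* = 28.
With the rebate, buyers effectively pay Pb = Ps − 9, where Ps is the price sellers receive.
On the curves, Pb = 49.6 - 0.4Q and Ps = 1 + 0.5Q; the wedge Ps − Pb = 9 gives 1 + 0.5Q − (49.6 - 0.4Q) = 9, so Q' = 64.
Then Pb = 49.6 − 0.4·64 = 24 and Ps = 1 + 0.5·64 = 33.

Q' = 64; buyers pay $24; sellers receive $33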